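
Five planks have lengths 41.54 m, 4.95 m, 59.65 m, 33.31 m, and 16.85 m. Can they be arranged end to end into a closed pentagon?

A pentagon exists iff every side is shorter than the sum of the others — equivalently, the longest side is less than the sum of the rest.
Longest side 59.65 < 96.65 (sum of the remaining 4), so yes.

Yes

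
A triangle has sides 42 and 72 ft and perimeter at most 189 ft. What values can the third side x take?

Triangle inequality alone gives 30 < x < 114.
The perimeter condition gives x ≤ 189 − 42 − 72 = 75.
Intersecting the two: 30 < x ≤ 75.

30 < x ≤ 75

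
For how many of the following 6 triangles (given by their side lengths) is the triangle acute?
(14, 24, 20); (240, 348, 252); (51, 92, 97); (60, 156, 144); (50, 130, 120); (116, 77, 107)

(14,24,20): 14²+20² = 596 > 576 = 24² → acute
(240,348,252): 240²+252² = 121104 = 348² → right
(51,92,97): 51²+92² = 11065 > 9409 = 97² → acute
(60,156,144): 60²+144² = 24336 = 156² → right
(50,130,120): 50²+120² = 16900 = 130² → right
(116,77,107): 77²+107² = 17378 > 13456 = 116² → acute
3 of the 6 are acute.

3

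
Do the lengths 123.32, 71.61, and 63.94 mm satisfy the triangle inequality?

The longest side is 123.32, and the other two sum to 135.55.
Since 135.55 > 123.32, the triangle inequality holds.

Yes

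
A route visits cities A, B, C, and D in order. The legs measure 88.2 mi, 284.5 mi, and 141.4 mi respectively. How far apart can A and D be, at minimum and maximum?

54.9 ≤ AD ≤ 514.1 mi

The maximum is all hops collinear in one direction: 88.2 + 284.5 + 141.4 = 514.1.
The longest hop is 284.5; the others sum to 229.6. Folding the others back against it leaves at least 284.5 − 229.6 = 54.9.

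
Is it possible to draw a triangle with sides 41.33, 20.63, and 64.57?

The longest side is 64.57, but the other two sum to only 61.96.
61.96 < 64.57, so the triangle inequality fails.

No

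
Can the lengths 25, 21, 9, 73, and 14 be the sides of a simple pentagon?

No

For a pentagon, each side must be shorter than the sum of the others.
Here the longest side is 73, but the remaining 4 sides sum to only 69.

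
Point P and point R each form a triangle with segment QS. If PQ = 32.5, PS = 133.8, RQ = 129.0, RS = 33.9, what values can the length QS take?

101.3 < QS < 162.9

From triangle PQS: |32.5 − 133.8| < QS < 32.5 + 133.8, i.e. 101.3 < QS < 166.3.
From triangle RQS: 95.1 < QS < 162.9.
Both must hold, so QS lies in the intersection.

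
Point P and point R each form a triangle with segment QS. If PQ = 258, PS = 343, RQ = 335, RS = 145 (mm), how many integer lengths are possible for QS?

289

From triangle PQS: 85 < QS < 601.
From triangle RQS: 190 < QS < 480.
Intersection: 190 < QS < 480, so integers 191 through 479: 289 values.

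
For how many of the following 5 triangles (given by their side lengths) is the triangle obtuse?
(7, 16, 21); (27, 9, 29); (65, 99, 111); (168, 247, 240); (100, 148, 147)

(7,16,21): 7²+16² = 305 < 441 = 21² → obtuse
(27,9,29): 9²+27² = 810 < 841 = 29² → obtuse
(65,99,111): 65²+99² = 14026 > 12321 = 111² → acute
(168,247,240): 168²+240² = 85824 > 61009 = 247² → acute
(100,148,147): 100²+147² = 31609 > 21904 = 148² → acute
2 of the 5 are obtuse.

2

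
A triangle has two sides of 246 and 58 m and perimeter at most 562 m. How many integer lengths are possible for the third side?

Triangle inequality: 188 < x < 304. Perimeter ≤ 562 gives x ≤ 562 − 246 − 58 = 258.
So 188 < x ≤ 258; integers 189 through 258: 70 values.

70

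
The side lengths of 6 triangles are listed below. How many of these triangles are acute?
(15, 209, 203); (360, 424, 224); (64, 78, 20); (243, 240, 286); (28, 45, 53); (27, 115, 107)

1

(15,209,203): 15²+203² = 41434 < 43681 = 209² → obtuse
(360,424,224): 224²+360² = 179776 = 424² → right
(64,78,20): 20²+64² = 4496 < 6084 = 78² → obtuse
(243,240,286): 240²+243² = 116649 > 81796 = 286² → acute
(28,45,53): 28²+45² = 2809 = 53² → right
(27,115,107): 27²+107² = 12178 < 13225 = 115² → obtuse
1 of the 6 is acute.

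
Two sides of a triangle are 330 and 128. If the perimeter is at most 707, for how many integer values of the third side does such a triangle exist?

47

Triangle inequality: 202 < x < 458. Perimeter ≤ 707 gives x ≤ 707 − 330 − 128 = 249.
So 202 < x ≤ 249; integers 203 through 249: 47 values.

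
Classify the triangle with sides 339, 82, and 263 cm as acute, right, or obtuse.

Compare the square of the longest side to the sum of squares of the other two: 82² + 263² = 75893 < 114921 = 339².

obtuse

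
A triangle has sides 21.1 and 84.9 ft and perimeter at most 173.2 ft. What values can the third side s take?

63.8 < s ≤ 67.2

Triangle inequality alone gives 63.8 < s < 106.0.
The perimeter condition gives s ≤ 173.2 − 21.1 − 84.9 = 67.2.
Intersecting the two: 63.8 < s ≤ 67.2.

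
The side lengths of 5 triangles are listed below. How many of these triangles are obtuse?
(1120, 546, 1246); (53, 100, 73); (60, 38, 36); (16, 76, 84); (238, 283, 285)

3

(1120,546,1246): 546²+1120² = 1552516 = 1246² → right
(53,100,73): 53²+73² = 8138 < 10000 = 100² → obtuse
(60,38,36): 36²+38² = 2740 < 3600 = 60² → obtuse
(16,76,84): 16²+76² = 6032 < 7056 = 84² → obtuse
(238,283,285): 238²+283² = 136733 > 81225 = 285² → acute
3 of the 5 are obtuse.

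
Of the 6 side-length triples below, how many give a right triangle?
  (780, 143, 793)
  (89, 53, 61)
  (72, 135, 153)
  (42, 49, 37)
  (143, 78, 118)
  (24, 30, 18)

3

(780,143,793): 143²+780² = 628849 = 793² → right
(89,53,61): 53²+61² = 6530 < 7921 = 89² → obtuse
(72,135,153): 72²+135² = 23409 = 153² → right
(42,49,37): 37²+42² = 3133 > 2401 = 49² → acute
(143,78,118): 78²+118² = 20008 < 20449 = 143² → obtuse
(24,30,18): 18²+24² = 900 = 30² → right
3 of the 6 are right.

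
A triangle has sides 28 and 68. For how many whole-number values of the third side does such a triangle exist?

55

The third side lies in the open interval (40, 96).
Integers from 41 to 95 inclusive: 95 − 41 + 1 = 55.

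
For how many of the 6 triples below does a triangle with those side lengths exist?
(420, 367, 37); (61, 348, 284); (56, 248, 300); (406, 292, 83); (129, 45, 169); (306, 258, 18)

(37,367,420): 37+367 ≤ 420 → not valid
(61,284,348): 61+284 ≤ 348 → not valid
(56,248,300): 56+248 > 300 → valid
(83,292,406): 83+292 ≤ 406 → not valid
(45,129,169): 45+129 > 169 → valid
(18,258,306): 18+258 ≤ 306 → not valid
2 of the 6 triples form a triangle.

2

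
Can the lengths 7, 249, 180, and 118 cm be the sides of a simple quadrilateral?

A quadrilateral exists iff every side is shorter than the sum of the others — equivalently, the longest side is less than the sum of the rest.
Longest side 249 < 305 (sum of the remaining 3), so yes.

Yes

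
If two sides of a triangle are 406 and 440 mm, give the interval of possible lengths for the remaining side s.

By the triangle inequality, s must be less than 406 + 440 = 846 and greater than |406 − 440| = 34.

34 < s < 846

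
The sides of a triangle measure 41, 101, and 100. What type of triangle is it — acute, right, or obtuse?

acute

Compare the square of the longest side to the sum of squares of the other two: 41² + 100² = 11681 > 10201 = 101².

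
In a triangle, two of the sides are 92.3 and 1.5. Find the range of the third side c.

90.8 < c < 93.8

By the triangle inequality, c must be less than 92.3 + 1.5 = 93.8 and greater than |92.3 − 1.5| = 90.8.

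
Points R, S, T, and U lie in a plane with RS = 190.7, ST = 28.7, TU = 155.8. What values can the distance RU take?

6.2 ≤ RU ≤ 375.2

The maximum is all hops collinear in one direction: 190.7 + 28.7 + 155.8 = 375.2.
The longest hop is 190.7; the others sum to 184.5. Folding the others back against it leaves at least 190.7 − 184.5 = 6.2.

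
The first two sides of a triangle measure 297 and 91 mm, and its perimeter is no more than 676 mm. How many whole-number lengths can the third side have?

82

Triangle inequality: 206 < x < 388. Perimeter ≤ 676 gives x ≤ 676 − 297 − 91 = 288.
So 206 < x ≤ 288; integers 207 through 288: 82 values.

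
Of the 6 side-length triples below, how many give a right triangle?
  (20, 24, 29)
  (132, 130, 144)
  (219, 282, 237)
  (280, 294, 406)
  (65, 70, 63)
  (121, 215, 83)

(20,24,29): 20²+24² = 976 > 841 = 29² → acute
(132,130,144): 130²+132² = 34324 > 20736 = 144² → acute
(219,282,237): 219²+237² = 104130 > 79524 = 282² → acute
(280,294,406): 280²+294² = 164836 = 406² → right
(65,70,63): 63²+65² = 8194 > 4900 = 70² → acute
(121,215,83): 83+121 ≤ 215, not a triangle
1 of the 6 is right.

1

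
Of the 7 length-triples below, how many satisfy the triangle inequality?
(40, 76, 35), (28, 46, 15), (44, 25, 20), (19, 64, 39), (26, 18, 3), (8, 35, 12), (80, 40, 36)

1

(35,40,76): 35+40 ≤ 76 → not valid
(15,28,46): 15+28 ≤ 46 → not valid
(20,25,44): 20+25 > 44 → valid
(19,39,64): 19+39 ≤ 64 → not valid
(3,18,26): 3+18 ≤ 26 → not valid
(8,12,35): 8+12 ≤ 35 → not valid
(36,40,80): 36+40 ≤ 80 → not valid
1 of the 7 triples forms a triangle.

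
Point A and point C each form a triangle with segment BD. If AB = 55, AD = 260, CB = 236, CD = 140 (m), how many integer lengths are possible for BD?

From triangle ABD: 205 < BD < 315.
From triangle CBD: 96 < BD < 376.
Intersection: 205 < BD < 315, so integers 206 through 314: 109 values.

109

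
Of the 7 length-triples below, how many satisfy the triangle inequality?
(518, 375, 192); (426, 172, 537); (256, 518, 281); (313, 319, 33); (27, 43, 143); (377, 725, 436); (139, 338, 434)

6

(192,375,518): 192+375 > 518 → valid
(172,426,537): 172+426 > 537 → valid
(256,281,518): 256+281 > 518 → valid
(33,313,319): 33+313 > 319 → valid
(27,43,143): 27+43 ≤ 143 → not valid
(377,436,725): 377+436 > 725 → valid
(139,338,434): 139+338 > 434 → valid
6 of the 7 triples form a triangle.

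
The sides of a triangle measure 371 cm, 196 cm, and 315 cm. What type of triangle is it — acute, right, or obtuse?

right

Compare the square of the longest side to the sum of squares of the other two: 196² + 315² = 137641 = 371².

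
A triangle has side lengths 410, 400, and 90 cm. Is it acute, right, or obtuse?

Compare the square of the longest side to the sum of squares of the other two: 90² + 400² = 168100 = 410².

right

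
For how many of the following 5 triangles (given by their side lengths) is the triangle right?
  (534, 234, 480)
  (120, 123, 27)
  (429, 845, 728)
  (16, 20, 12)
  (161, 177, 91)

(534,234,480): 234²+480² = 285156 = 534² → right
(120,123,27): 27²+120² = 15129 = 123² → right
(429,845,728): 429²+728² = 714025 = 845² → right
(16,20,12): 12²+16² = 400 = 20² → right
(161,177,91): 91²+161² = 34202 > 31329 = 177² → acute
4 of the 5 are right.

4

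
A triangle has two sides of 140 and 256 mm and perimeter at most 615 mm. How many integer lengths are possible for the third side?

Triangle inequality: 116 < x < 396. Perimeter ≤ 615 gives x ≤ 615 − 140 − 256 = 219.
So 116 < x ≤ 219; integers 117 through 219: 103 values.

103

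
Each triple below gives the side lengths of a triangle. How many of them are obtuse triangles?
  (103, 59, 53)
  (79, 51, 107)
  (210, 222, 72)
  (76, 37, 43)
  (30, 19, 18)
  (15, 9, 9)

5

(103,59,53): 53²+59² = 6290 < 10609 = 103² → obtuse
(79,51,107): 51²+79² = 8842 < 11449 = 107² → obtuse
(210,222,72): 72²+210² = 49284 = 222² → right
(76,37,43): 37²+43² = 3218 < 5776 = 76² → obtuse
(30,19,18): 18²+19² = 685 < 900 = 30² → obtuse
(15,9,9): 9²+9² = 162 < 225 = 15² → obtuse
5 of the 6 are obtuse.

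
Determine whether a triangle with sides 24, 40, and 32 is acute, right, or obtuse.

Compare the square of the longest side to the sum of squares of the other two: 24² + 32² = 1600 = 40².

right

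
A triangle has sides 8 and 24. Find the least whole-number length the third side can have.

The third side must be strictly greater than |8 − 24| = 16.
The smallest integer above 16 is 17.

17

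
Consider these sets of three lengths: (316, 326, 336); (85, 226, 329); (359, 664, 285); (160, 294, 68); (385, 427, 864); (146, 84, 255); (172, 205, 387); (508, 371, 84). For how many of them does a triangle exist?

1

(316,326,336): 316+326 > 336 → valid
(85,226,329): 85+226 ≤ 329 → not valid
(285,359,664): 285+359 ≤ 664 → not valid
(68,160,294): 68+160 ≤ 294 → not valid
(385,427,864): 385+427 ≤ 864 → not valid
(84,146,255): 84+146 ≤ 255 → not valid
(172,205,387): 172+205 ≤ 387 → not valid
(84,371,508): 84+371 ≤ 508 → not valid
1 of the 8 triples forms a triangle.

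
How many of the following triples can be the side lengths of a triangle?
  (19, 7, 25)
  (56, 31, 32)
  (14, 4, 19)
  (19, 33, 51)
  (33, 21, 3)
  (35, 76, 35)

(7,19,25): 7+19 > 25 → valid
(31,32,56): 31+32 > 56 → valid
(4,14,19): 4+14 ≤ 19 → not valid
(19,33,51): 19+33 > 51 → valid
(3,21,33): 3+21 ≤ 33 → not valid
(35,35,76): 35+35 ≤ 76 → not valid
3 of the 6 triples form a triangle.

3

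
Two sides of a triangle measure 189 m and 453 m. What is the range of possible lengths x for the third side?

264 < x < 642 (m)

By the triangle inequality, x must be less than 189 + 453 = 642 and greater than |189 − 453| = 264.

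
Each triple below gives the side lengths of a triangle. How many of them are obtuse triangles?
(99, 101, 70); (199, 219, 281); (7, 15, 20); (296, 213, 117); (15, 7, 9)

3

(99,101,70): 70²+99² = 14701 > 10201 = 101² → acute
(199,219,281): 199²+219² = 87562 > 78961 = 281² → acute
(7,15,20): 7²+15² = 274 < 400 = 20² → obtuse
(296,213,117): 117²+213² = 59058 < 87616 = 296² → obtuse
(15,7,9): 7²+9² = 130 < 225 = 15² → obtuse
3 of the 5 are obtuse.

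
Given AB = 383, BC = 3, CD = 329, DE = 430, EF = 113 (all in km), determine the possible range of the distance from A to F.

The maximum is all hops collinear in one direction: 383 + 3 + 329 + 430 + 113 = 1258.
The longest hop is 430; the others sum to 828. Since 430 ≤ 828, the path can fold back on itself completely, so the minimum distance is 0.

0 ≤ AF ≤ 1258 km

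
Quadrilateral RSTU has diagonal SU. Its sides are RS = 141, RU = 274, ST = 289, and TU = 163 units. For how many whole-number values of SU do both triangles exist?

From triangle RSU: 133 < SU < 415.
From triangle TSU: 126 < SU < 452.
Intersection: 133 < SU < 415, so integers 134 through 414: 281 values.

281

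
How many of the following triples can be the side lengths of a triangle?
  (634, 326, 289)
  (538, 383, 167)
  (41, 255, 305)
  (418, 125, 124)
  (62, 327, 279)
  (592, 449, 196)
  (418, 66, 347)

(289,326,634): 289+326 ≤ 634 → not valid
(167,383,538): 167+383 > 538 → valid
(41,255,305): 41+255 ≤ 305 → not valid
(124,125,418): 124+125 ≤ 418 → not valid
(62,279,327): 62+279 > 327 → valid
(196,449,592): 196+449 > 592 → valid
(66,347,418): 66+347 ≤ 418 → not valid
3 of the 7 triples form a triangle.

3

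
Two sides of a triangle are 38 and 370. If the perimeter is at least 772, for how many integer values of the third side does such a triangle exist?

Triangle inequality: 332 < x < 408. Perimeter ≥ 772 gives x ≥ 772 − 38 − 370 = 364.
So 364 ≤ x < 408; integers 364 through 407: 44 values.

44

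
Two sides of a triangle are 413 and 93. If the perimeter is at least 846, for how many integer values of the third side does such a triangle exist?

166

Triangle inequality: 320 < x < 506. Perimeter ≥ 846 gives x ≥ 846 − 413 − 93 = 340.
So 340 ≤ x < 506; integers 340 through 505: 166 values.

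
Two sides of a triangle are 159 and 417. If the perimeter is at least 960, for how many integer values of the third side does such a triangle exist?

Triangle inequality: 258 < x < 576. Perimeter ≥ 960 gives x ≥ 960 − 159 − 417 = 384.
So 384 ≤ x < 576; integers 384 through 575: 192 values.

192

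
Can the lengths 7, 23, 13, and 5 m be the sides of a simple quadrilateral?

Yes

A quadrilateral exists iff every side is shorter than the sum of the others — equivalently, the longest side is less than the sum of the rest.
Longest side 23 < 25 (sum of the remaining 3), so yes.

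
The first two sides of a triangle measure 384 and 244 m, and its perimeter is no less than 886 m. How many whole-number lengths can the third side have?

Triangle inequality: 140 < x < 628. Perimeter ≥ 886 gives x ≥ 886 − 384 − 244 = 258.
So 258 ≤ x < 628; integers 258 through 627: 370 values.

370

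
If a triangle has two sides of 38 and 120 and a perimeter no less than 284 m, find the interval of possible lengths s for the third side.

Triangle inequality alone gives 82 < s < 158.
The perimeter condition gives s ≥ 284 − 38 − 120 = 126.
Intersecting the two: 126 ≤ s < 158.

126 ≤ s < 158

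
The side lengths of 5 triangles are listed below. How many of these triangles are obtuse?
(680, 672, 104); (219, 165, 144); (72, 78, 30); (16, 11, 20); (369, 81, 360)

1

(680,672,104): 104²+672² = 462400 = 680² → right
(219,165,144): 144²+165² = 47961 = 219² → right
(72,78,30): 30²+72² = 6084 = 78² → right
(16,11,20): 11²+16² = 377 < 400 = 20² → obtuse
(369,81,360): 81²+360² = 136161 = 369² → right
1 of the 5 is obtuse.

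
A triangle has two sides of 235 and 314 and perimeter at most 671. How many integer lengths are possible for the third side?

43

Triangle inequality: 79 < x < 549. Perimeter ≤ 671 gives x ≤ 671 − 235 − 314 = 122.
So 79 < x ≤ 122; integers 80 through 122: 43 values.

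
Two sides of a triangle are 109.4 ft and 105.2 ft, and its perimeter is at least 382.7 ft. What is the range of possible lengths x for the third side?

168.1 ≤ x < 214.6 ft

Triangle inequality alone gives 4.2 < x < 214.6.
The perimeter condition gives x ≥ 382.7 − 109.4 − 105.2 = 168.1.
Intersecting the two: 168.1 ≤ x < 214.6.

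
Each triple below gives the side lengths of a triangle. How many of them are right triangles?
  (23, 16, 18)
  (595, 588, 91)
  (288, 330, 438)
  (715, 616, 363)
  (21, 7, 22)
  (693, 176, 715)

4

(23,16,18): 16²+18² = 580 > 529 = 23² → acute
(595,588,91): 91²+588² = 354025 = 595² → right
(288,330,438): 288²+330² = 191844 = 438² → right
(715,616,363): 363²+616² = 511225 = 715² → right
(21,7,22): 7²+21² = 490 > 484 = 22² → acute
(693,176,715): 176²+693² = 511225 = 715² → right
4 of the 6 are right.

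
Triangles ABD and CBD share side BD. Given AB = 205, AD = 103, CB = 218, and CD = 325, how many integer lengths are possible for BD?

200

From triangle ABD: 102 < BD < 308.
From triangle CBD: 107 < BD < 543.
Intersection: 107 < BD < 308, so integers 108 through 307: 200 values.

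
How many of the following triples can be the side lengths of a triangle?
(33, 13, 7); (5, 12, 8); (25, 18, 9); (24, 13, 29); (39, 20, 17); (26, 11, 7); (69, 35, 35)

(7,13,33): 7+13 ≤ 33 → not valid
(5,8,12): 5+8 > 12 → valid
(9,18,25): 9+18 > 25 → valid
(13,24,29): 13+24 > 29 → valid
(17,20,39): 17+20 ≤ 39 → not valid
(7,11,26): 7+11 ≤ 26 → not valid
(35,35,69): 35+35 > 69 → valid
4 of the 7 triples form a triangle.

4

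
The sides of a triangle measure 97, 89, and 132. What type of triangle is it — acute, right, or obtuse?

obtuse

Compare the square of the longest side to the sum of squares of the other two: 89² + 97² = 17330 < 17424 = 132².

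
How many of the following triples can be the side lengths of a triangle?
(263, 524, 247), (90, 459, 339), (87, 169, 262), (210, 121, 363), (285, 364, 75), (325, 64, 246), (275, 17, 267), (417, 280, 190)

(247,263,524): 247+263 ≤ 524 → not valid
(90,339,459): 90+339 ≤ 459 → not valid
(87,169,262): 87+169 ≤ 262 → not valid
(121,210,363): 121+210 ≤ 363 → not valid
(75,285,364): 75+285 ≤ 364 → not valid
(64,246,325): 64+246 ≤ 325 → not valid
(17,267,275): 17+267 > 275 → valid
(190,280,417): 190+280 > 417 → valid
2 of the 8 triples form a triangle.

2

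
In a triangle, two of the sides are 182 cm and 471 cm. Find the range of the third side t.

By the triangle inequality, t must be less than 182 + 471 = 653 and greater than |182 − 471| = 289.

289 < t < 653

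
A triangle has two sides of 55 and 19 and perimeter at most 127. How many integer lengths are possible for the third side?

Triangle inequality: 36 < x < 74. Perimeter ≤ 127 gives x ≤ 127 − 55 − 19 = 53.
So 36 < x ≤ 53; integers 37 through 53: 17 values.

17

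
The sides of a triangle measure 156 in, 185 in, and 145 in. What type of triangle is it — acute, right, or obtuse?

Compare the square of the longest side to the sum of squares of the other two: 145² + 156² = 45361 > 34225 = 185².

acute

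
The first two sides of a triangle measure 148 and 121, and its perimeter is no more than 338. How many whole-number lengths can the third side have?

Triangle inequality: 27 < x < 269. Perimeter ≤ 338 gives x ≤ 338 − 148 − 121 = 69.
So 27 < x ≤ 69; integers 28 through 69: 42 values.

42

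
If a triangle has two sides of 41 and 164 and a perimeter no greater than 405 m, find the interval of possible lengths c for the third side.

Triangle inequality alone gives 123 < c < 205.
The perimeter condition gives c ≤ 405 − 41 − 164 = 200.
Intersecting the two: 123 < c ≤ 200.

123 < c ≤ 200 m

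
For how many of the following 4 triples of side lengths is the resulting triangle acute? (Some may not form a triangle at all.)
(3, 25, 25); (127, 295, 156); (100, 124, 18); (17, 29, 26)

(3,25,25): 3²+25² = 634 > 625 = 25² → acute
(127,295,156): 127+156 ≤ 295, not a triangle
(100,124,18): 18+100 ≤ 124, not a triangle
(17,29,26): 17²+26² = 965 > 841 = 29² → acute
2 of the 4 are acute.

2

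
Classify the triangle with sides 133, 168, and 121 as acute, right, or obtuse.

acute

Compare the square of the longest side to the sum of squares of the other two: 121² + 133² = 32330 > 28224 = 168².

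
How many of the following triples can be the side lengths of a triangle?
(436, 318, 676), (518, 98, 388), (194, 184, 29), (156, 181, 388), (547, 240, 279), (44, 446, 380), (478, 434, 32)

2

(318,436,676): 318+436 > 676 → valid
(98,388,518): 98+388 ≤ 518 → not valid
(29,184,194): 29+184 > 194 → valid
(156,181,388): 156+181 ≤ 388 → not valid
(240,279,547): 240+279 ≤ 547 → not valid
(44,380,446): 44+380 ≤ 446 → not valid
(32,434,478): 32+434 ≤ 478 → not valid
2 of the 7 triples form a triangle.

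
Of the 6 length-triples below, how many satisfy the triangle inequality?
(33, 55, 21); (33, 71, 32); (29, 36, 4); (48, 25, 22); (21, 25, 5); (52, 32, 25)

2

(21,33,55): 21+33 ≤ 55 → not valid
(32,33,71): 32+33 ≤ 71 → not valid
(4,29,36): 4+29 ≤ 36 → not valid
(22,25,48): 22+25 ≤ 48 → not valid
(5,21,25): 5+21 > 25 → valid
(25,32,52): 25+32 > 52 → valid
2 of the 6 triples form a triangle.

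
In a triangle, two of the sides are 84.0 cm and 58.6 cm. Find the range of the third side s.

25.4 < s < 142.6

By the triangle inequality, s must be less than 84.0 + 58.6 = 142.6 and greater than |84.0 − 58.6| = 25.4.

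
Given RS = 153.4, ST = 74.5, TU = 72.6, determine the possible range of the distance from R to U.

6.3 ≤ RU ≤ 300.5

The maximum is all hops collinear in one direction: 153.4 + 74.5 + 72.6 = 300.5.
The longest hop is 153.4; the others sum to 147.1. Folding the others back against it leaves at least 153.4 − 147.1 = 6.3.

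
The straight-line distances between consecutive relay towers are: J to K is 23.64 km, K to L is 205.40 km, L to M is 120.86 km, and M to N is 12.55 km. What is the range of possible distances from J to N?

48.35 ≤ JN ≤ 362.45 km

The maximum is all hops collinear in one direction: 23.64 + 205.40 + 120.86 + 12.55 = 362.45.
The longest hop is 205.40; the others sum to 157.05. Folding the others back against it leaves at least 205.40 − 157.05 = 48.35.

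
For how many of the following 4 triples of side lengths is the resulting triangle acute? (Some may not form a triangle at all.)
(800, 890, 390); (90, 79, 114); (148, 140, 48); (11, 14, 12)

(800,890,390): 390²+800² = 792100 = 890² → right
(90,79,114): 79²+90² = 14341 > 12996 = 114² → acute
(148,140,48): 48²+140² = 21904 = 148² → right
(11,14,12): 11²+12² = 265 > 196 = 14² → acute
2 of the 4 are acute.

2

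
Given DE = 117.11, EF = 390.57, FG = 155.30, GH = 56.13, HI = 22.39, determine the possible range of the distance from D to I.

The maximum is all hops collinear in one direction: 117.11 + 390.57 + 155.30 + 56.13 + 22.39 = 741.50.
The longest hop is 390.57; the others sum to 350.93. Folding the others back against it leaves at least 390.57 − 350.93 = 39.64.

39.64 ≤ DI ≤ 741.50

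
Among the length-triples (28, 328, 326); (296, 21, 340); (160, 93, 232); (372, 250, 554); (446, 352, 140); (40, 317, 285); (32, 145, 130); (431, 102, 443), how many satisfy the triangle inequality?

7

(28,326,328): 28+326 > 328 → valid
(21,296,340): 21+296 ≤ 340 → not valid
(93,160,232): 93+160 > 232 → valid
(250,372,554): 250+372 > 554 → valid
(140,352,446): 140+352 > 446 → valid
(40,285,317): 40+285 > 317 → valid
(32,130,145): 32+130 > 145 → valid
(102,431,443): 102+431 > 443 → valid
7 of the 8 triples form a triangle.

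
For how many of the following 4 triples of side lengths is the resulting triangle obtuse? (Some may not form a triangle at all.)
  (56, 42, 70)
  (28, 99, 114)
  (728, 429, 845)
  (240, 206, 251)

(56,42,70): 42²+56² = 4900 = 70² → right
(28,99,114): 28²+99² = 10585 < 12996 = 114² → obtuse
(728,429,845): 429²+728² = 714025 = 845² → right
(240,206,251): 206²+240² = 100036 > 63001 = 251² → acute
1 of the 4 is obtuse.

1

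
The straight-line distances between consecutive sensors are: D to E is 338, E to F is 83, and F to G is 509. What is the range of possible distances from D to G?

The maximum is all hops collinear in one direction: 338 + 83 + 509 = 930.
The longest hop is 509; the others sum to 421. Folding the others back against it leaves at least 509 − 421 = 88.

88 ≤ DG ≤ 930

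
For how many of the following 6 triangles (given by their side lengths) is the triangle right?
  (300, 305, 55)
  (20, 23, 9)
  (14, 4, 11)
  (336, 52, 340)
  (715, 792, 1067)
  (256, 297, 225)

(300,305,55): 55²+300² = 93025 = 305² → right
(20,23,9): 9²+20² = 481 < 529 = 23² → obtuse
(14,4,11): 4²+11² = 137 < 196 = 14² → obtuse
(336,52,340): 52²+336² = 115600 = 340² → right
(715,792,1067): 715²+792² = 1138489 = 1067² → right
(256,297,225): 225²+256² = 116161 > 88209 = 297² → acute
3 of the 6 are right.

3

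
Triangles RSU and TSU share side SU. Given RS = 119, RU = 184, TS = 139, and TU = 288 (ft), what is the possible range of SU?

From triangle RSU: |119 − 184| < SU < 119 + 184, i.e. 65 < SU < 303.
From triangle TSU: 149 < SU < 427.
Both must hold, so SU lies in the intersection.

149 < SU < 303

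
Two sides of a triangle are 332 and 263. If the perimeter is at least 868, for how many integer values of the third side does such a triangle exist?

Triangle inequality: 69 < x < 595. Perimeter ≥ 868 gives x ≥ 868 − 332 − 263 = 273.
So 273 ≤ x < 595; integers 273 through 594: 322 values.

322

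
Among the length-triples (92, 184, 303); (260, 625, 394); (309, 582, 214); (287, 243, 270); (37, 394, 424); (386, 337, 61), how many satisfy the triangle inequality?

(92,184,303): 92+184 ≤ 303 → not valid
(260,394,625): 260+394 > 625 → valid
(214,309,582): 214+309 ≤ 582 → not valid
(243,270,287): 243+270 > 287 → valid
(37,394,424): 37+394 > 424 → valid
(61,337,386): 61+337 > 386 → valid
4 of the 6 triples form a triangle.

4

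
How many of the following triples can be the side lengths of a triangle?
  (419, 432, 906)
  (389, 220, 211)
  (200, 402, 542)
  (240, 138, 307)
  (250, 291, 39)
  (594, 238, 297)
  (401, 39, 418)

4

(419,432,906): 419+432 ≤ 906 → not valid
(211,220,389): 211+220 > 389 → valid
(200,402,542): 200+402 > 542 → valid
(138,240,307): 138+240 > 307 → valid
(39,250,291): 39+250 ≤ 291 → not valid
(238,297,594): 238+297 ≤ 594 → not valid
(39,401,418): 39+401 > 418 → valid
4 of the 7 triples form a triangle.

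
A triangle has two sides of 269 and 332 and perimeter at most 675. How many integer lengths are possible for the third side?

Triangle inequality: 63 < x < 601. Perimeter ≤ 675 gives x ≤ 675 − 269 − 332 = 74.
So 63 < x ≤ 74; integers 64 through 74: 11 values.

11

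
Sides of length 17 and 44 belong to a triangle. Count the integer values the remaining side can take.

The third side lies in the open interval (27, 61).
Integers from 28 to 60 inclusive: 60 − 28 + 1 = 33.

33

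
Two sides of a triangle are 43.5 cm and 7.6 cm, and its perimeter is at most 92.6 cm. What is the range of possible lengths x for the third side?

35.9 < x ≤ 41.5

Triangle inequality alone gives 35.9 < x < 51.1.
The perimeter condition gives x ≤ 92.6 − 43.5 − 7.6 = 41.5.
Intersecting the two: 35.9 < x ≤ 41.5.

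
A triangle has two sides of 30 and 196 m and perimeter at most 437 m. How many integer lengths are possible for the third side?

45

Triangle inequality: 166 < x < 226. Perimeter ≤ 437 gives x ≤ 437 − 30 − 196 = 211.
So 166 < x ≤ 211; integers 167 through 211: 45 values.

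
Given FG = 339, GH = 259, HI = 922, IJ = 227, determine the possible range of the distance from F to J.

The maximum is all hops collinear in one direction: 339 + 259 + 922 + 227 = 1747.
The longest hop is 922; the others sum to 825. Folding the others back against it leaves at least 922 − 825 = 97.

97 ≤ FJ ≤ 1747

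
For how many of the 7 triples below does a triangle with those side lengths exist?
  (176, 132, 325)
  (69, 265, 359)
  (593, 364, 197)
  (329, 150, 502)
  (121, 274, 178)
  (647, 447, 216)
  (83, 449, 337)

(132,176,325): 132+176 ≤ 325 → not valid
(69,265,359): 69+265 ≤ 359 → not valid
(197,364,593): 197+364 ≤ 593 → not valid
(150,329,502): 150+329 ≤ 502 → not valid
(121,178,274): 121+178 > 274 → valid
(216,447,647): 216+447 > 647 → valid
(83,337,449): 83+337 ≤ 449 → not valid
2 of the 7 triples form a triangle.

2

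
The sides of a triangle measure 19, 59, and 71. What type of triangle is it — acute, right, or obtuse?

obtuse

Compare the square of the longest side to the sum of squares of the other two: 19² + 59² = 3842 < 5041 = 71².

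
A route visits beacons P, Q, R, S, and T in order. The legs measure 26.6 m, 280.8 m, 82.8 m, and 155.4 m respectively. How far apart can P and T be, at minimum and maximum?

The maximum is all hops collinear in one direction: 26.6 + 280.8 + 82.8 + 155.4 = 545.6.
The longest hop is 280.8; the others sum to 264.8. Folding the others back against it leaves at least 280.8 − 264.8 = 16.0.

16.0 ≤ PT ≤ 545.6 m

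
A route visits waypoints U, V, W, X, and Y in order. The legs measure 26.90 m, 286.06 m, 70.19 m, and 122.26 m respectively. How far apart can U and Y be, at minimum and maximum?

66.71 ≤ UY ≤ 505.41 m

The maximum is all hops collinear in one direction: 26.90 + 286.06 + 70.19 + 122.26 = 505.41.
The longest hop is 286.06; the others sum to 219.35. Folding the others back against it leaves at least 286.06 − 219.35 = 66.71.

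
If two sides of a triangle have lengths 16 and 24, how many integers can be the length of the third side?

The third side lies in the open interval (8, 40).
Integers from 9 to 39 inclusive: 39 − 9 + 1 = 31.

31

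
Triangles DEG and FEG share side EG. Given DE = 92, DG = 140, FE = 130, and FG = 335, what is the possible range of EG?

From triangle DEG: |92 − 140| < EG < 92 + 140, i.e. 48 < EG < 232.
From triangle FEG: 205 < EG < 465.
Both must hold, so EG lies in the intersection.

205 < EG < 232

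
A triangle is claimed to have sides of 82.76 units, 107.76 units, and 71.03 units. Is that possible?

The longest side is 107.76, and the other two sum to 153.79.
Since 153.79 > 107.76, the triangle inequality holds.

Yes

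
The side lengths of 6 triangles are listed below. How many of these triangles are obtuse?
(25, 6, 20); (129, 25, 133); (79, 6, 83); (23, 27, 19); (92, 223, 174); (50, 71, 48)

5

(25,6,20): 6²+20² = 436 < 625 = 25² → obtuse
(129,25,133): 25²+129² = 17266 < 17689 = 133² → obtuse
(79,6,83): 6²+79² = 6277 < 6889 = 83² → obtuse
(23,27,19): 19²+23² = 890 > 729 = 27² → acute
(92,223,174): 92²+174² = 38740 < 49729 = 223² → obtuse
(50,71,48): 48²+50² = 4804 < 5041 = 71² → obtuse
5 of the 6 are obtuse.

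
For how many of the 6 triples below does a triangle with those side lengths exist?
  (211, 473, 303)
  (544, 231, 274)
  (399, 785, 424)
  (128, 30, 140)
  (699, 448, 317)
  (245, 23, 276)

(211,303,473): 211+303 > 473 → valid
(231,274,544): 231+274 ≤ 544 → not valid
(399,424,785): 399+424 > 785 → valid
(30,128,140): 30+128 > 140 → valid
(317,448,699): 317+448 > 699 → valid
(23,245,276): 23+245 ≤ 276 → not valid
4 of the 6 triples form a triangle.

4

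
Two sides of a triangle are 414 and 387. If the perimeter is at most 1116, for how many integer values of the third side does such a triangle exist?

Triangle inequality: 27 < x < 801. Perimeter ≤ 1116 gives x ≤ 1116 − 414 − 387 = 315.
So 27 < x ≤ 315; integers 28 through 315: 288 values.

288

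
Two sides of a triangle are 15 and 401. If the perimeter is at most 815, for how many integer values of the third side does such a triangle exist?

13

Triangle inequality: 386 < x < 416. Perimeter ≤ 815 gives x ≤ 815 − 15 − 401 = 399.
So 386 < x ≤ 399; integers 387 through 399: 13 values.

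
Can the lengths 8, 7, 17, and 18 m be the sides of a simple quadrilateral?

Yes

A quadrilateral exists iff every side is shorter than the sum of the others — equivalently, the longest side is less than the sum of the rest.
Longest side 18 < 32 (sum of the remaining 3), so yes.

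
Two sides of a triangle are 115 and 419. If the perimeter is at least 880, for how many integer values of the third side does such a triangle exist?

188

Triangle inequality: 304 < x < 534. Perimeter ≥ 880 gives x ≥ 880 − 115 − 419 = 346.
So 346 ≤ x < 534; integers 346 through 533: 188 values.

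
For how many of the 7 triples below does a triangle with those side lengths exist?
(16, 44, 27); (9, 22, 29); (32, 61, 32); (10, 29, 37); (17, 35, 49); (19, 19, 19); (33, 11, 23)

(16,27,44): 16+27 ≤ 44 → not valid
(9,22,29): 9+22 > 29 → valid
(32,32,61): 32+32 > 61 → valid
(10,29,37): 10+29 > 37 → valid
(17,35,49): 17+35 > 49 → valid
(19,19,19): 19+19 > 19 → valid
(11,23,33): 11+23 > 33 → valid
6 of the 7 triples form a triangle.

6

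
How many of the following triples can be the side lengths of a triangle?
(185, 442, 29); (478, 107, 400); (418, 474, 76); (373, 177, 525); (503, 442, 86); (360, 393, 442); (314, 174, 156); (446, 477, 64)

7

(29,185,442): 29+185 ≤ 442 → not valid
(107,400,478): 107+400 > 478 → valid
(76,418,474): 76+418 > 474 → valid
(177,373,525): 177+373 > 525 → valid
(86,442,503): 86+442 > 503 → valid
(360,393,442): 360+393 > 442 → valid
(156,174,314): 156+174 > 314 → valid
(64,446,477): 64+446 > 477 → valid
7 of the 8 triples form a triangle.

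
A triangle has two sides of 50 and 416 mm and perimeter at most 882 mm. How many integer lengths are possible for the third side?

Triangle inequality: 366 < x < 466. Perimeter ≤ 882 gives x ≤ 882 − 50 − 416 = 416.
So 366 < x ≤ 416; integers 367 through 416: 50 values.

50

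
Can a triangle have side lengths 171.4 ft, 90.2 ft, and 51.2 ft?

No

The longest side is 171.4, but the other two sum to only 141.4.
141.4 < 171.4, so the triangle inequality fails.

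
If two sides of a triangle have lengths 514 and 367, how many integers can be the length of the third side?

The third side lies in the open interval (147, 881).
Integers from 148 to 880 inclusive: 880 − 148 + 1 = 733.

733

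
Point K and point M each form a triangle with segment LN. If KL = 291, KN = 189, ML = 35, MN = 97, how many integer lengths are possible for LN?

From triangle KLN: 102 < LN < 480.
From triangle MLN: 62 < LN < 132.
Intersection: 102 < LN < 132, so integers 103 through 131: 29 values.

29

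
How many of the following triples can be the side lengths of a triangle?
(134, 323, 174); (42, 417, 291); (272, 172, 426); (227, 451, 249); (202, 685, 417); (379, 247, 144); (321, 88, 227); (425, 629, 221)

4

(134,174,323): 134+174 ≤ 323 → not valid
(42,291,417): 42+291 ≤ 417 → not valid
(172,272,426): 172+272 > 426 → valid
(227,249,451): 227+249 > 451 → valid
(202,417,685): 202+417 ≤ 685 → not valid
(144,247,379): 144+247 > 379 → valid
(88,227,321): 88+227 ≤ 321 → not valid
(221,425,629): 221+425 > 629 → valid
4 of the 8 triples form a triangle.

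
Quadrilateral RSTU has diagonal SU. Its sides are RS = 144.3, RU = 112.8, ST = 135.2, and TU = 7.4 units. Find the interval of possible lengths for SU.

127.8 < SU < 142.6

From triangle RSU: |144.3 − 112.8| < SU < 144.3 + 112.8, i.e. 31.5 < SU < 257.1.
From triangle TSU: 127.8 < SU < 142.6.
Both must hold, so SU lies in the intersection.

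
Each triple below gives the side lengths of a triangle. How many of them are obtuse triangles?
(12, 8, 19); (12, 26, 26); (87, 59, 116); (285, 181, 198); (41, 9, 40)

3

(12,8,19): 8²+12² = 208 < 361 = 19² → obtuse
(12,26,26): 12²+26² = 820 > 676 = 26² → acute
(87,59,116): 59²+87² = 11050 < 13456 = 116² → obtuse
(285,181,198): 181²+198² = 71965 < 81225 = 285² → obtuse
(41,9,40): 9²+40² = 1681 = 41² → right
3 of the 5 are obtuse.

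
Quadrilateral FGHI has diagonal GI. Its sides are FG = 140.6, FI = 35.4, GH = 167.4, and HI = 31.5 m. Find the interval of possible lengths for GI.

135.9 < GI < 176.0

From triangle FGI: |140.6 − 35.4| < GI < 140.6 + 35.4, i.e. 105.2 < GI < 176.0.
From triangle HGI: 135.9 < GI < 198.9.
Both must hold, so GI lies in the intersection.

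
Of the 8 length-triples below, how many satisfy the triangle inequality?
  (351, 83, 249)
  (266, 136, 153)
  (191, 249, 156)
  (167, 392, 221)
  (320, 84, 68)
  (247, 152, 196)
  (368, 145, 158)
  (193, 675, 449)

(83,249,351): 83+249 ≤ 351 → not valid
(136,153,266): 136+153 > 266 → valid
(156,191,249): 156+191 > 249 → valid
(167,221,392): 167+221 ≤ 392 → not valid
(68,84,320): 68+84 ≤ 320 → not valid
(152,196,247): 152+196 > 247 → valid
(145,158,368): 145+158 ≤ 368 → not valid
(193,449,675): 193+449 ≤ 675 → not valid
3 of the 8 triples form a triangle.

3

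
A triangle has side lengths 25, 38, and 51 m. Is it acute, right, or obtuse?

obtuse

Compare the square of the longest side to the sum of squares of the other two: 25² + 38² = 2069 < 2601 = 51².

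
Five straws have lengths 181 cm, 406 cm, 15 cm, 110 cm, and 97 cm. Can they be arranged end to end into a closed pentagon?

For a pentagon, each side must be shorter than the sum of the others.
Here the longest side is 406, but the remaining 4 sides sum to only 403.

No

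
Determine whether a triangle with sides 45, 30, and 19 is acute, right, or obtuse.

obtuse

Compare the square of the longest side to the sum of squares of the other two: 19² + 30² = 1261 < 2025 = 45².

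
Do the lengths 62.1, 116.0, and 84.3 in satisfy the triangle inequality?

The longest side is 116.0, and the other two sum to 146.4.
Since 146.4 > 116.0, the triangle inequality holds.

Yes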